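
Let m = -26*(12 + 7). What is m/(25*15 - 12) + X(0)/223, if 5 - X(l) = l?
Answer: -108347/80949 ≈ -1.3385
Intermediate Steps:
X(l) = 5 - l
m = -494 (m = -26*19 = -494)
m/(25*15 - 12) + X(0)/223 = -494/(25*15 - 12) + (5 - 1*0)/223 = -494/(375 - 12) + (5 + 0)*(1/223) = -494/363 + 5*(1/223) = -494*1/363 + 5/223 = -494/363 + 5/223 = -108347/80949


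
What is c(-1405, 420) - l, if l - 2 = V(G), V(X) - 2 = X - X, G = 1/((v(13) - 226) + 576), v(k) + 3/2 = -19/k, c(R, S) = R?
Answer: -1409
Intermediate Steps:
v(k) = -3/2 - 19/k
G = 26/9023 (G = 1/(((-3/2 - 19/13) - 226) + 576) = 1/((-77/26 - 226) + 576) = 1/(-5953/26 + 576) = 1/(9023/26) = 26/9023 ≈ 0.0028815)
V(X) = 2 (V(X) = 2 + (X - X) = 2 + 0 = 2)
l = 4 (l = 2 + 2 = 4)
c(-1405, 420) - l = -1405 - 1*4 = -1405 - 4 = -1409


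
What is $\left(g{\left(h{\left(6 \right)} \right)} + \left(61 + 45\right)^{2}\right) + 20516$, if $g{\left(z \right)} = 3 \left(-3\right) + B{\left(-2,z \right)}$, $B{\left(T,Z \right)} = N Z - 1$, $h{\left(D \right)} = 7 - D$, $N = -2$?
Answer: $31740$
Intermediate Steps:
$B{\left(T,Z \right)} = -1 - 2 Z$ ($B{\left(T,Z \right)} = - 2 Z - 1 = -1 - 2 Z$)
$g{\left(z \right)} = -10 - 2 z$ ($g{\left(z \right)} = 3 \left(-3\right) - \left(1 + 2 z\right) = -9 - \left(1 + 2 z\right) = -10 - 2 z$)
$\left(g{\left(h{\left(6 \right)} \right)} + \left(61 + 45\right)^{2}\right) + 20516 = \left(\left(-10 - 2 \left(7 - 6\right)\right) + \left(61 + 45\right)^{2}\right) + 20516 = \left(\left(-10 - 2 \left(7 - 6\right)\right) + 106^{2}\right) + 20516 = \left(\left(-10 - 2\right) + 11236\right) + 20516 = \left(-12 + 11236\right) + 20516 = 11224 + 20516 = 31740$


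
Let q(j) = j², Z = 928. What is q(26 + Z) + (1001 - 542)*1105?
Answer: 1417311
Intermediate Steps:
q(26 + Z) + (1001 - 542)*1105 = (26 + 928)² + (1001 - 542)*1105 = 954² + 459*1105 = 910116 + 507195 = 1417311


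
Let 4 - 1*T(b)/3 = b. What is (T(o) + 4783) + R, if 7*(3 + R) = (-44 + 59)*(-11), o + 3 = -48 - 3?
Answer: 34513/7 ≈ 4930.4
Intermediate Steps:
o = -54 (o = -3 + (-48 - 3) = -3 - 51 = -54)
T(b) = 12 - 3*b
R = -186/7 (R = -3 + ((-44 + 59)*(-11))/7 = -3 + (15*(-11))/7 = -3 + (1/7)*(-165) = -3 - 165/7 = -186/7 ≈ -26.571)
(T(o) + 4783) + R = ((12 - 3*(-54)) + 4783) - 186/7 = ((12 + 162) + 4783) - 186/7 = (174 + 4783) - 186/7 = 4957 - 186/7 = 34513/7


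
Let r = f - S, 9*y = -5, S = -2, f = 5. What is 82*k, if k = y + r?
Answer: 4756/9 ≈ 528.44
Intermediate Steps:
y = -5/9 (y = (1/9)*(-5) = -5/9 ≈ -0.55556)
r = 7 (r = 5 - 1*(-2) = 5 + 2 = 7)
k = 58/9 (k = -5/9 + 7 = 58/9 ≈ 6.4444)
82*k = 82*(58/9) = 4756/9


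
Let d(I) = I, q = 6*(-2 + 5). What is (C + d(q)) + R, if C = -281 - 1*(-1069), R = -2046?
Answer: -1240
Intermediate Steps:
q = 18 (q = 6*3 = 18)
C = 788 (C = -281 + 1069 = 788)
(C + d(q)) + R = (788 + 18) - 2046 = 806 - 2046 = -1240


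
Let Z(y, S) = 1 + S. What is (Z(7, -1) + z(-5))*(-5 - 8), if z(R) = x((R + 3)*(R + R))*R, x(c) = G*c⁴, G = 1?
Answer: 10400000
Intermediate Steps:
x(c) = c⁴ (x(c) = 1*c⁴ = c⁴)
z(R) = 16*R⁵*(3 + R)⁴ (z(R) = ((R + 3)*(R + R))⁴*R = ((3 + R)*(2*R))⁴*R = (2*R*(3 + R))⁴*R = (16*R⁴*(3 + R)⁴)*R = 16*R⁵*(3 + R)⁴)
(Z(7, -1) + z(-5))*(-5 - 8) = ((1 - 1) + 16*(-5)⁵*(3 - 5)⁴)*(-5 - 8) = (0 + 16*(-3125)*(-2)⁴)*(-13) = (0 + 16*(-3125)*16)*(-13) = (0 - 800000)*(-13) = -800000*(-13) = 10400000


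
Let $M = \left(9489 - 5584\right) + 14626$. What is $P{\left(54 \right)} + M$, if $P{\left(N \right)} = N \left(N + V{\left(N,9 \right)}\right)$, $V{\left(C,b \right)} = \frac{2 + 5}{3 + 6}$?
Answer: $21489$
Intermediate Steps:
$V{\left(C,b \right)} = \frac{7}{9}$
$P{\left(N \right)} = N \left(\frac{7}{9} + N\right)$ ($P{\left(N \right)} = N \left(N + \frac{7}{9}\right) = N \left(\frac{7}{9} + N\right)$)
$M = 18531$ ($M = 3905 + 14626 = 18531$)
$P{\left(54 \right)} + M = \frac{1}{9} \cdot 54 \left(7 + 9 \cdot 54\right) + 18531 = \frac{1}{9} \cdot 54 \left(7 + 486\right) + 18531 = \frac{1}{9} \cdot 54 \cdot 493 + 18531 = 2958 + 18531 = 21489$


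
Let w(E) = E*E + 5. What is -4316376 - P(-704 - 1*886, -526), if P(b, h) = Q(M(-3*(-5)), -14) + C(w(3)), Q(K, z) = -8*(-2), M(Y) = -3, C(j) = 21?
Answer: -4316413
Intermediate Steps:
w(E) = 5 + E**2 (w(E) = E**2 + 5 = 5 + E**2)
Q(K, z) = 16
P(b, h) = 37 (P(b, h) = 16 + 21 = 37)
-4316376 - P(-704 - 1*886, -526) = -4316376 - 1*37 = -4316376 - 37 = -4316413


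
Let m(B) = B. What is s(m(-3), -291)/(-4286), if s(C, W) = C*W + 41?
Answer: -457/2143 ≈ -0.21325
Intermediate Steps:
s(C, W) = 41 + C*W
s(m(-3), -291)/(-4286) = (41 - 3*(-291))/(-4286) = (41 + 873)*(-1/4286) = 914*(-1/4286) = -457/2143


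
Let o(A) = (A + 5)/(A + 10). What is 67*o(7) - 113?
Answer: -1117/17 ≈ -65.706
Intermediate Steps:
o(A) = (5 + A)/(10 + A)
67*o(7) - 113 = 67*((5 + 7)/(10 + 7)) - 113 = 67*(12/17) - 113 = 804/17 - 113 = -1117/17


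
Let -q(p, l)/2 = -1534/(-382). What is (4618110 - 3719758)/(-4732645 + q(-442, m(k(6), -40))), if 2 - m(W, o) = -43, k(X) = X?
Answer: -171585232/903936729 ≈ -0.18982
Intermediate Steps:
m(W, o) = 45 (m(W, o) = 2 - 1*(-43) = 2 + 43 = 45)
q(p, l) = -1534/191 (q(p, l) = -(-3068)/(-382) = -(-3068)*(-1)/382 = -2*767/191 = -1534/191)
(4618110 - 3719758)/(-4732645 + q(-442, m(k(6), -40))) = (4618110 - 3719758)/(-4732645 - 1534/191) = 898352/(-903936729/191) = 898352*(-191/903936729) = -171585232/903936729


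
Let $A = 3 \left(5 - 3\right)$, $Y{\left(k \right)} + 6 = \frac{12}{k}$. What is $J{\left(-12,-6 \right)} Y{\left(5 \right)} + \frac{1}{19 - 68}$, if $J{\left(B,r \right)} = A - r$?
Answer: $- \frac{10589}{245} \approx -43.22$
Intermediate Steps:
$Y{\left(k \right)} = -6 + \frac{12}{k}$
$A = 6$ ($A = 3 \cdot 2 = 6$)
$J{\left(B,r \right)} = 6 - r$
$J{\left(-12,-6 \right)} Y{\left(5 \right)} + \frac{1}{19 - 68} = \left(6 - -6\right) \left(-6 + \frac{12}{5}\right) + \frac{1}{19 - 68} = \left(6 + 6\right) \left(-6 + 12 \cdot \frac{1}{5}\right) + \frac{1}{-49} = 12 \left(-6 + \frac{12}{5}\right) - \frac{1}{49} = 12 \left(- \frac{18}{5}\right) - \frac{1}{49} = - \frac{216}{5} - \frac{1}{49} = - \frac{10589}{245}$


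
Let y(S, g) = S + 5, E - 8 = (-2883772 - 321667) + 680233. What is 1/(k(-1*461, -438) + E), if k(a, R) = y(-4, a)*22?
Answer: -1/2525176 ≈ -3.9601e-7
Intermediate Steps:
E = -2525198 (E = 8 + ((-2883772 - 321667) + 680233) = 8 + (-3205439 + 680233) = 8 - 2525206 = -2525198)
y(S, g) = 5 + S
k(a, R) = 22 (k(a, R) = (5 - 4)*22 = 1*22 = 22)
1/(k(-1*461, -438) + E) = 1/(22 - 2525198) = 1/(-2525176) = -1/2525176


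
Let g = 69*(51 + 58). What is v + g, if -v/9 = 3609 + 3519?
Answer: -56631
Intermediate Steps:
v = -64152 (v = -9*(3609 + 3519) = -9*7128 = -64152)
g = 7521 (g = 69*109 = 7521)
v + g = -64152 + 7521 = -56631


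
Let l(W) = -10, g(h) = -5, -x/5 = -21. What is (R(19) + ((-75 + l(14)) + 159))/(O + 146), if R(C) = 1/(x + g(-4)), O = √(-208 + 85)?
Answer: 540273/1071950 - 7401*I*√123/2143900 ≈ 0.50401 - 0.038286*I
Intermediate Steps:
x = 105 (x = -5*(-21) = 105)
O = I*√123 (O = √(-123) = I*√123 ≈ 11.091*I)
R(C) = 1/100 (R(C) = 1/(105 - 5) = 1/100)
(R(19) + ((-75 + l(14)) + 159))/(O + 146) = (1/100 + ((-75 - 10) + 159))/(I*√123 + 146) = (1/100 + (-85 + 159))/(146 + I*√123) = (1/100 + 74)/(146 + I*√123) = 7401/(100*(146 + I*√123))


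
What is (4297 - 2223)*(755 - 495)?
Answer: 539240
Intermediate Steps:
(4297 - 2223)*(755 - 495) = 2074*260 = 539240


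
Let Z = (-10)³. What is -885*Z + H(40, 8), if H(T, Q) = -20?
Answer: 884980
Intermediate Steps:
Z = -1000
-885*Z + H(40, 8) = -885*(-1000) - 20 = 885000 - 20 = 884980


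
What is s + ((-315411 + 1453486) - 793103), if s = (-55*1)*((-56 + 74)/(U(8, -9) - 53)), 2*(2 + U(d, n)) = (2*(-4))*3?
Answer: 23114114/67 ≈ 3.4499e+5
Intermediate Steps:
U(d, n) = -14 (U(d, n) = -2 + ((2*(-4))*3)/2 = -2 + (-8*3)/2 = -2 + (½)*(-24) = -2 - 12 = -14)
s = 990/67 (s = (-55*1)*((-56 + 74)/(-14 - 53)) = -990/(-67) = -990*(-1)/67 = -55*(-18/67) = 990/67 ≈ 14.776)
s + ((-315411 + 1453486) - 793103) = 990/67 + ((-315411 + 1453486) - 793103) = 990/67 + (1138075 - 793103) = 990/67 + 344972 = 23114114/67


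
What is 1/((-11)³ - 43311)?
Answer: -1/44642 ≈ -2.2400e-5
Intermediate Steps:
1/((-11)³ - 43311) = 1/(-1331 - 43311) = 1/(-44642) = -1/44642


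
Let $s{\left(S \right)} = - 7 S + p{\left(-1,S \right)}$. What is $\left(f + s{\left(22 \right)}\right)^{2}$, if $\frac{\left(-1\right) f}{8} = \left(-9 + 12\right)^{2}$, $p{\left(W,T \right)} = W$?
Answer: $51529$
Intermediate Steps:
$s{\left(S \right)} = -1 - 7 S$ ($s{\left(S \right)} = - 7 S - 1 = -1 - 7 S$)
$f = -72$ ($f = - 8 \left(-9 + 12\right)^{2} = - 8 \cdot 3^{2} = \left(-8\right) 9 = -72$)
$\left(f + s{\left(22 \right)}\right)^{2} = \left(-72 - 155\right)^{2} = \left(-227\right)^{2} = 51529$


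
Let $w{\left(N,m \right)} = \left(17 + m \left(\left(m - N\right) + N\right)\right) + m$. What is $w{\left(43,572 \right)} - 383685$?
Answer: $-55912$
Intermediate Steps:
$w{\left(N,m \right)} = 17 + m + m^{2}$ ($w{\left(N,m \right)} = \left(17 + m m\right) + m = \left(17 + m^{2}\right) + m = 17 + m + m^{2}$)
$w{\left(43,572 \right)} - 383685 = \left(17 + 572 + 572^{2}\right) - 383685 = \left(17 + 572 + 327184\right) - 383685 = 327773 - 383685 = -55912$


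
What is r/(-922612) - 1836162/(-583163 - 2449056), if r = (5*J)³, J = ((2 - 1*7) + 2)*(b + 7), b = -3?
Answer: 587256099786/699390409007 ≈ 0.83967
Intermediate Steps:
J = -12 (J = ((2 - 1*7) + 2)*(-3 + 7) = ((2 - 7) + 2)*4 = (-5 + 2)*4 = -3*4 = -12)
r = -216000 (r = (5*(-12))³ = (-60)³ = -216000)
r/(-922612) - 1836162/(-583163 - 2449056) = -216000/(-922612) - 1836162/(-583163 - 2449056) = -216000*(-1/922612) - 1836162/(-3032219) = 54000/230653 - 1836162*(-1/3032219) = 54000/230653 + 1836162/3032219 = 587256099786/699390409007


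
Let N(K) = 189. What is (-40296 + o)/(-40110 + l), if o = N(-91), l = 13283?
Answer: 40107/26827 ≈ 1.4950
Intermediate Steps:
o = 189
(-40296 + o)/(-40110 + l) = (-40296 + 189)/(-40110 + 13283) = -40107/(-26827) = -40107*(-1/26827) = 40107/26827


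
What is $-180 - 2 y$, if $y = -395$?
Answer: $610$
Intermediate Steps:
$-180 - 2 y = -180 - -790 = -180 + 790 = 610$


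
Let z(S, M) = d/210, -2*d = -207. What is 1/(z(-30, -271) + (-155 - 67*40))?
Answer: -140/396831 ≈ -0.00035280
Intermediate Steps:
d = 207/2 (d = -½*(-207) = 207/2 ≈ 103.50)
z(S, M) = 69/140 (z(S, M) = (207/2)/210 = (207/2)*(1/210) = 69/140)
1/(z(-30, -271) + (-155 - 67*40)) = 1/(69/140 + (-155 - 67*40)) = 1/(69/140 + (-155 - 2680)) = 1/(69/140 - 2835) = 1/(-396831/140) = -140/396831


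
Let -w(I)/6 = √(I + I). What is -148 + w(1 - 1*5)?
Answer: -148 - 12*I*√2 ≈ -148.0 - 16.971*I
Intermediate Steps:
w(I) = -6*√2*√I (w(I) = -6*√(I + I) = -6*√2*√I)
-148 + w(1 - 1*5) = -148 - 6*√2*√(1 - 1*5) = -148 - 6*√2*√(1 - 5) = -148 - 6*√2*√(-4) = -148 - 6*√2*2*I = -148 - 12*I*√2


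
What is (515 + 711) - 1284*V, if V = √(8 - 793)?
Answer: 1226 - 1284*I*√785 ≈ 1226.0 - 35975.0*I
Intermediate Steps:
V = I*√785 (V = √(-785) = I*√785 ≈ 28.018*I)
(515 + 711) - 1284*V = (515 + 711) - 1284*I*√785 = 1226 - 1284*I*√785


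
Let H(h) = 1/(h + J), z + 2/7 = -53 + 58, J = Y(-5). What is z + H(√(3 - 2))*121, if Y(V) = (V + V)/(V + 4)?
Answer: 110/7 ≈ 15.714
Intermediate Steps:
Y(V) = 2*V/(4 + V) (Y(V) = (2*V)/(4 + V) = 2*V/(4 + V))
J = 10 (J = 2*(-5)/(4 - 5) = 2*(-5)/(-1) = 2*(-5)*(-1) = 10)
z = 33/7 (z = -2/7 + (-53 + 58) = -2/7 + 5 = 33/7 ≈ 4.7143)
H(h) = 1/(10 + h) (H(h) = 1/(h + 10) = 1/(10 + h))
z + H(√(3 - 2))*121 = 33/7 + 121/(10 + √(3 - 2)) = 33/7 + 121/(10 + √1) = 33/7 + 121/(10 + 1) = 33/7 + 121/11 = 33/7 + (1/11)*121 = 33/7 + 11 = 110/7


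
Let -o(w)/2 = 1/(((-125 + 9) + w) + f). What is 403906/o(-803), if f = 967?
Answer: -9693744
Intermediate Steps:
o(w) = -2/(851 + w) (o(w) = -2/(((-125 + 9) + w) + 967) = -2/((-116 + w) + 967) = -2/(851 + w))
403906/o(-803) = 403906/((-2/(851 - 803))) = 403906/((-2/48)) = 403906/((-2*1/48)) = 403906/(-1/24) = 403906*(-24) = -9693744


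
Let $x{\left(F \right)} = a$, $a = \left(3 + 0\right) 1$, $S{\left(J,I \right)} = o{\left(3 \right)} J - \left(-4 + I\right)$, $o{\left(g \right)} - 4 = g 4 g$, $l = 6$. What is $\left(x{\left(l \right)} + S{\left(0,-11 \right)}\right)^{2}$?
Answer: $324$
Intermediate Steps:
$o{\left(g \right)} = 4 + 4 g^{2}$ ($o{\left(g \right)} = 4 + g 4 g = 4 + 4 g g = 4 + 4 g^{2}$)
$S{\left(J,I \right)} = 4 - I + 40 J$ ($S{\left(J,I \right)} = \left(4 + 4 \cdot 3^{2}\right) J - \left(-4 + I\right) = \left(4 + 4 \cdot 9\right) J - \left(-4 + I\right) = \left(4 + 36\right) J - \left(-4 + I\right) = 40 J - \left(-4 + I\right) = 4 - I + 40 J$)
$a = 3$ ($a = 3 \cdot 1 = 3$)
$x{\left(F \right)} = 3$
$\left(x{\left(l \right)} + S{\left(0,-11 \right)}\right)^{2} = \left(3 + \left(4 - -11 + 40 \cdot 0\right)\right)^{2} = \left(3 + \left(4 + 11 + 0\right)\right)^{2} = \left(3 + 15\right)^{2} = 18^{2} = 324$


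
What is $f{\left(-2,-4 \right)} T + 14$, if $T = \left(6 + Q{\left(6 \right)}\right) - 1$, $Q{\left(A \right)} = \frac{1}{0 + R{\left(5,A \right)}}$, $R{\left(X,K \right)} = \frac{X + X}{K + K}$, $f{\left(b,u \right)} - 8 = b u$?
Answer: $\frac{566}{5} \approx 113.2$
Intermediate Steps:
$f{\left(b,u \right)} = 8 + b u$
$R{\left(X,K \right)} = \frac{X}{K}$ ($R{\left(X,K \right)} = \frac{2 X}{2 K} = 2 X \frac{1}{2 K} = \frac{X}{K}$)
$Q{\left(A \right)} = \frac{A}{5}$ ($Q{\left(A \right)} = \frac{1}{0 + \frac{5}{A}} = \frac{1}{5 \frac{1}{A}} = \frac{A}{5}$)
$T = \frac{31}{5}$ ($T = \left(6 + \frac{1}{5} \cdot 6\right) - 1 = \left(6 + \frac{6}{5}\right) - 1 = \frac{36}{5} - 1 = \frac{31}{5} \approx 6.2$)
$f{\left(-2,-4 \right)} T + 14 = \left(8 - -8\right) \frac{31}{5} + 14 = \left(8 + 8\right) \frac{31}{5} + 14 = 16 \cdot \frac{31}{5} + 14 = \frac{496}{5} + 14 = \frac{566}{5}$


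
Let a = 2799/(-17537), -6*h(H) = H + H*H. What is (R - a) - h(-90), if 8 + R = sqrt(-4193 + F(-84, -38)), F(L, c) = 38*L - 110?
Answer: 23274398/17537 + I*sqrt(7495) ≈ 1327.2 + 86.574*I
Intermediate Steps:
h(H) = -H/6 - H**2/6 (h(H) = -(H + H*H)/6 = -(H + H**2)/6 = -H/6 - H**2/6)
F(L, c) = -110 + 38*L
a = -2799/17537 (a = 2799*(-1/17537) = -2799/17537 ≈ -0.15961)
R = -8 + I*sqrt(7495) (R = -8 + sqrt(-4193 + (-110 + 38*(-84))) = -8 + sqrt(-4193 + (-110 - 3192)) = -8 + sqrt(-4193 - 3302) = -8 + sqrt(-7495) = -8 + I*sqrt(7495) ≈ -8.0 + 86.574*I)
(R - a) - h(-90) = ((-8 + I*sqrt(7495)) - 1*(-2799/17537)) - (-1)*(-90)*(1 - 90)/6 = ((-8 + I*sqrt(7495)) + 2799/17537) - (-1)*(-90)*(-89)/6 = (-137497/17537 + I*sqrt(7495)) - 1*(-1335) = (-137497/17537 + I*sqrt(7495)) + 1335 = 23274398/17537 + I*sqrt(7495)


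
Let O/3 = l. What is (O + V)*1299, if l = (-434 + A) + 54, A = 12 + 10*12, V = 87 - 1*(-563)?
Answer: -122106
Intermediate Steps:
V = 650 (V = 87 + 563 = 650)
A = 132 (A = 12 + 120 = 132)
l = -248 (l = (-434 + 132) + 54 = -302 + 54 = -248)
O = -744 (O = 3*(-248) = -744)
(O + V)*1299 = (-744 + 650)*1299 = -94*1299 = -122106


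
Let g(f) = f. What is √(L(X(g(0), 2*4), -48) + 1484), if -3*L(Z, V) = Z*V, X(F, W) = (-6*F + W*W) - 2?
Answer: 2*√619 ≈ 49.759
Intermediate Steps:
X(F, W) = -2 + W² - 6*F (X(F, W) = (-6*F + W²) - 2 = (W² - 6*F) - 2 = -2 + W² - 6*F)
L(Z, V) = -V*Z/3 (L(Z, V) = -Z*V/3 = -V*Z/3)
√(L(X(g(0), 2*4), -48) + 1484) = √(-⅓*(-48)*(-2 + (2*4)² - 6*0) + 1484) = √(-⅓*(-48)*(-2 + 8² + 0) + 1484) = √(-⅓*(-48)*(-2 + 64 + 0) + 1484) = √(-⅓*(-48)*62 + 1484) = √(992 + 1484) = √2476 = 2*√619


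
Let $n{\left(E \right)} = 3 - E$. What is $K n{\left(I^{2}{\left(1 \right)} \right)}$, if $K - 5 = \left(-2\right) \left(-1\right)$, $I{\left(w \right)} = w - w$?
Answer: $21$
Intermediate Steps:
$I{\left(w \right)} = 0$
$K = 7$ ($K = 5 - -2 = 5 + 2 = 7$)
$K n{\left(I^{2}{\left(1 \right)} \right)} = 7 \left(3 - 0^{2}\right) = 7 \left(3 - 0\right) = 7 \left(3 + 0\right) = 7 \cdot 3 = 21$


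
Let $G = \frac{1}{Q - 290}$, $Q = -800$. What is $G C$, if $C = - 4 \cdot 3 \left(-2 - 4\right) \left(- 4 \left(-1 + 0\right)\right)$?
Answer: $- \frac{144}{545} \approx -0.26422$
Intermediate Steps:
$G = - \frac{1}{1090}$ ($G = \frac{1}{-800 - 290} = \frac{1}{-1090} = - \frac{1}{1090} \approx -0.00091743$)
$C = 288$ ($C = - 4 \cdot 3 \left(-6\right) \left(\left(-4\right) \left(-1\right)\right) = \left(-4\right) \left(-18\right) 4 = 72 \cdot 4 = 288$)
$G C = \left(- \frac{1}{1090}\right) 288 = - \frac{144}{545}$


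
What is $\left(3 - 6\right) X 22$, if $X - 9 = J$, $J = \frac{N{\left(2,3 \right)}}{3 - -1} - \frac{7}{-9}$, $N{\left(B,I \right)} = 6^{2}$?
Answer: $- \frac{3718}{3} \approx -1239.3$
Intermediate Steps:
$N{\left(B,I \right)} = 36$
$J = \frac{88}{9}$ ($J = \frac{36}{3 - -1} - \frac{7}{-9} = \frac{36}{3 + 1} - - \frac{7}{9} = \frac{36}{4} + \frac{7}{9} = 36 \cdot \frac{1}{4} + \frac{7}{9} = 9 + \frac{7}{9} = \frac{88}{9} \approx 9.7778$)
$X = \frac{169}{9}$ ($X = 9 + \frac{88}{9} = \frac{169}{9} \approx 18.778$)
$\left(3 - 6\right) X 22 = \left(3 - 6\right) \frac{169}{9} \cdot 22 = \left(-3\right) \frac{169}{9} \cdot 22 = \left(- \frac{169}{3}\right) 22 = - \frac{3718}{3}$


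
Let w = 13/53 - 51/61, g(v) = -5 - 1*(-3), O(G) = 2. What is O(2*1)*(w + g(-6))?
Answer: -16752/3233 ≈ -5.1816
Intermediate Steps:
g(v) = -2 (g(v) = -5 + 3 = -2)
w = -1910/3233 (w = 13*(1/53) - 51*1/61 = 13/53 - 51/61 = -1910/3233 ≈ -0.59078)
O(2*1)*(w + g(-6)) = 2*(-1910/3233 - 2) = 2*(-8376/3233) = -16752/3233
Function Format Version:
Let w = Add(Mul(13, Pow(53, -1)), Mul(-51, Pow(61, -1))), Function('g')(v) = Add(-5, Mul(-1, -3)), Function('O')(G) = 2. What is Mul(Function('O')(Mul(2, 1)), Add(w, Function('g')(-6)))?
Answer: Rational(-16752, 3233) ≈ -5.1816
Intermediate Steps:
Function('g')(v) = -2 (Function('g')(v) = Add(-5, 3) = -2)
w = Rational(-1910, 3233) (w = Add(Mul(13, Rational(1, 53)), Mul(-51, Rational(1, 61))) = Add(Rational(13, 53), Rational(-51, 61)) = Rational(-1910, 3233) ≈ -0.59078)
Mul(Function('O')(Mul(2, 1)), Add(w, Function('g')(-6))) = Mul(2, Add(Rational(-1910, 3233), -2)) = Mul(2, Rational(-8376, 3233)) = Rational(-16752, 3233)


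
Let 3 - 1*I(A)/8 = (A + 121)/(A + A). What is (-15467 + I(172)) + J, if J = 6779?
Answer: -372845/43 ≈ -8670.8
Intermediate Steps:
I(A) = 24 - 4*(121 + A)/A (I(A) = 24 - 8*(A + 121)/(A + A) = 24 - 8*(121 + A)/(2*A) = 24 - 8*(121 + A)*1/(2*A) = 24 - 4*(121 + A)/A)
(-15467 + I(172)) + J = (-15467 + (20 - 484/172)) + 6779 = (-15467 + (20 - 484*1/172)) + 6779 = (-15467 + (20 - 121/43)) + 6779 = (-15467 + 739/43) + 6779 = -664342/43 + 6779 = -372845/43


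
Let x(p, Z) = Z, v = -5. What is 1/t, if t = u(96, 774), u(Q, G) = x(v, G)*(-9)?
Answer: -1/6966 ≈ -0.00014355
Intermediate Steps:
u(Q, G) = -9*G (u(Q, G) = G*(-9) = -9*G)
t = -6966 (t = -9*774 = -6966)
1/t = 1/(-6966) = -1/6966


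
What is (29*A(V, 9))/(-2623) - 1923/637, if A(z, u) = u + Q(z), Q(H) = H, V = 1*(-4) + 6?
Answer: -5247232/1670851 ≈ -3.1405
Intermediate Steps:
V = 2 (V = -4 + 6 = 2)
A(z, u) = u + z
(29*A(V, 9))/(-2623) - 1923/637 = (29*(9 + 2))/(-2623) - 1923/637 = (29*11)*(-1/2623) - 1923*1/637 = 319*(-1/2623) - 1923/637 = -319/2623 - 1923/637 = -5247232/1670851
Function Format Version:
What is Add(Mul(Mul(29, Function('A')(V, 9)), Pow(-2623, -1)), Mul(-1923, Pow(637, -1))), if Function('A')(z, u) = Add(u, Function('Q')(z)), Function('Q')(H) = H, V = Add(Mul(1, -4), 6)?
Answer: Rational(-5247232, 1670851) ≈ -3.1405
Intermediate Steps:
V = 2 (V = Add(-4, 6) = 2)
Function('A')(z, u) = Add(u, z)
Add(Mul(Mul(29, Function('A')(V, 9)), Pow(-2623, -1)), Mul(-1923, Pow(637, -1))) = Add(Mul(Mul(29, Add(9, 2)), Pow(-2623, -1)), Mul(-1923, Pow(637, -1))) = Add(Mul(Mul(29, 11), Rational(-1, 2623)), Mul(-1923, Rational(1, 637))) = Add(Mul(319, Rational(-1, 2623)), Rational(-1923, 637)) = Add(Rational(-319, 2623), Rational(-1923, 637)) = Rational(-5247232, 1670851)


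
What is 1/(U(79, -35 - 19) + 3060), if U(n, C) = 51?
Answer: 1/3111 ≈ 0.00032144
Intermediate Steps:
1/(U(79, -35 - 19) + 3060) = 1/(51 + 3060) = 1/3111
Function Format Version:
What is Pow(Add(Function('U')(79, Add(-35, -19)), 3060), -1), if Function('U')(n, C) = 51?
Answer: Rational(1, 3111) ≈ 0.00032144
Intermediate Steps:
Pow(Add(Function('U')(79, Add(-35, -19)), 3060), -1) = Pow(Add(51, 3060), -1) = Pow(3111, -1) = Rational(1, 3111)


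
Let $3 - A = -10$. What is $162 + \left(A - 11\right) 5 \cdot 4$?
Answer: $202$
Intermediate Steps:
$A = 13$ ($A = 3 - -10 = 3 + 10 = 13$)
$162 + \left(A - 11\right) 5 \cdot 4 = 162 + \left(13 - 11\right) 5 \cdot 4 = 162 + 2 \cdot 20 = 162 + 40 = 202$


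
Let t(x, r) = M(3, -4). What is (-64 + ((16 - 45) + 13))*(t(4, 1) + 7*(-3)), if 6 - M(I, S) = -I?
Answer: 960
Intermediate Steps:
M(I, S) = 6 + I (M(I, S) = 6 - (-1)*I = 6 + I)
t(x, r) = 9 (t(x, r) = 6 + 3 = 9)
(-64 + ((16 - 45) + 13))*(t(4, 1) + 7*(-3)) = (-64 + ((16 - 45) + 13))*(9 + 7*(-3)) = (-64 + (-29 + 13))*(9 - 21) = (-64 - 16)*(-12) = -80*(-12) = 960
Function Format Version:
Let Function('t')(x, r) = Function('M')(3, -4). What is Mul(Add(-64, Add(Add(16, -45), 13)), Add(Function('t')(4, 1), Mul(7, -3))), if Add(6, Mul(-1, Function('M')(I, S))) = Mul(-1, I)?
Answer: 960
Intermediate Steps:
Function('M')(I, S) = Add(6, I) (Function('M')(I, S) = Add(6, Mul(-1, Mul(-1, I))) = Add(6, I))
Function('t')(x, r) = 9 (Function('t')(x, r) = Add(6, 3) = 9)
Mul(Add(-64, Add(Add(16, -45), 13)), Add(Function('t')(4, 1), Mul(7, -3))) = Mul(Add(-64, Add(Add(16, -45), 13)), Add(9, Mul(7, -3))) = Mul(Add(-64, Add(-29, 13)), Add(9, -21)) = Mul(Add(-64, -16), -12) = Mul(-80, -12) = 960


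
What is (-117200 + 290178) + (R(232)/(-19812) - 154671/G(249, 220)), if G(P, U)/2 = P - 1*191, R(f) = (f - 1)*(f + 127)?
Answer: 8217972795/47879 ≈ 1.7164e+5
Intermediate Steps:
R(f) = (-1 + f)*(127 + f)
G(P, U) = -382 + 2*P (G(P, U) = 2*(P - 1*191) = 2*(P - 191) = 2*(-191 + P) = -382 + 2*P)
(-117200 + 290178) + (R(232)/(-19812) - 154671/G(249, 220)) = (-117200 + 290178) + ((-127 + 232**2 + 126*232)/(-19812) - 154671/(-382 + 2*249)) = 172978 + ((-127 + 53824 + 29232)*(-1/19812) - 154671/(-382 + 498)) = 172978 + (82929*(-1/19812) - 154671/116) = 172978 + (-27643/6604 - 154671*1/116) = 172978 + (-27643/6604 - 154671/116) = 172978 - 64040867/47879 = 8217972795/47879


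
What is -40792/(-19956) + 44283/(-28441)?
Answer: 69113431/141892149 ≈ 0.48708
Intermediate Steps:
-40792/(-19956) + 44283/(-28441) = -40792*(-1/19956) + 44283*(-1/28441) = 10198/4989 - 44283/28441 = 69113431/141892149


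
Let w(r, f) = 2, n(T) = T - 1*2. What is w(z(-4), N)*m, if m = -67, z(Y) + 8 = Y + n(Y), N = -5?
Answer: -134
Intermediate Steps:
n(T) = -2 + T (n(T) = T - 2 = -2 + T)
z(Y) = -10 + 2*Y (z(Y) = -8 + (Y + (-2 + Y)) = -8 + (-2 + 2*Y) = -10 + 2*Y)
w(z(-4), N)*m = 2*(-67) = -134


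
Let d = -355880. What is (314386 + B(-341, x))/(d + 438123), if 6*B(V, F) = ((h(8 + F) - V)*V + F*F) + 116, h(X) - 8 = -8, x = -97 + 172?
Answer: 887888/246729 ≈ 3.5986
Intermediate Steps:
x = 75
h(X) = 0 (h(X) = 8 - 8 = 0)
B(V, F) = 58/3 - V²/6 + F²/6 (B(V, F) = (((0 - V)*V + F*F) + 116)/6 = (((-V)*V + F²) + 116)/6 = ((-V² + F²) + 116)/6 = ((F² - V²) + 116)/6 = (116 + F² - V²)/6 = 58/3 - V²/6 + F²/6)
(314386 + B(-341, x))/(d + 438123) = (314386 + (58/3 - ⅙*(-341)² + (⅙)*75²))/(-355880 + 438123) = (314386 + (58/3 - ⅙*116281 + (⅙)*5625))/82243 = (314386 + (58/3 - 116281/6 + 1875/2))*(1/82243) = (314386 - 55270/3)*(1/82243) = (887888/3)*(1/82243) = 887888/246729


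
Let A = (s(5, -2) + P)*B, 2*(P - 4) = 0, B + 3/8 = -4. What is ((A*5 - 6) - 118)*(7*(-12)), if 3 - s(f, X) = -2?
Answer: 53907/2 ≈ 26954.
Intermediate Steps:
B = -35/8 (B = -3/8 - 4 = -35/8 ≈ -4.3750)
s(f, X) = 5 (s(f, X) = 3 - 1*(-2) = 3 + 2 = 5)
P = 4 (P = 4 + (1/2)*0 = 4 + 0 = 4)
A = -315/8 (A = (5 + 4)*(-35/8) = 9*(-35/8) = -315/8 ≈ -39.375)
((A*5 - 6) - 118)*(7*(-12)) = ((-315/8*5 - 6) - 118)*(7*(-12)) = ((-1575/8 - 6) - 118)*(-84) = (-1623/8 - 118)*(-84) = -2567/8*(-84) = 53907/2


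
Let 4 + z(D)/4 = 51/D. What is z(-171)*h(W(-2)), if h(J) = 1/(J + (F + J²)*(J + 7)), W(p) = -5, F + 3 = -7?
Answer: -196/285 ≈ -0.68772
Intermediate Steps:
F = -10 (F = -3 - 7 = -10)
h(J) = 1/(J + (-10 + J²)*(7 + J)) (h(J) = 1/(J + (-10 + J²)*(J + 7)) = 1/(J + (-10 + J²)*(7 + J)))
z(D) = -16 + 204/D (z(D) = -16 + 4*(51/D) = -16 + 204/D)
z(-171)*h(W(-2)) = (-16 + 204/(-171))/(-70 + (-5)³ - 9*(-5) + 7*(-5)²) = (-16 + 204*(-1/171))/(-70 - 125 + 45 + 7*25) = (-16 - 68/57)/(-70 - 125 + 45 + 175) = -980/57/25 = -980/57*1/25 = -196/285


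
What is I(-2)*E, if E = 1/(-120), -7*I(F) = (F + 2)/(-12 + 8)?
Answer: 0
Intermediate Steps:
I(F) = 1/14 + F/28 (I(F) = -(F + 2)/(7*(-12 + 8)) = -(2 + F)/(7*(-4)) = -(2 + F)*(-1)/(7*4) = -(-½ - F/4)/7 = 1/14 + F/28)
E = -1/120 ≈ -0.0083333
I(-2)*E = (1/14 + (1/28)*(-2))*(-1/120) = (1/14 - 1/14)*(-1/120) = 0*(-1/120) = 0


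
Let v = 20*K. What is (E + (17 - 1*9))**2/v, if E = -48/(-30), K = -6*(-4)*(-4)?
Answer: -6/125 ≈ -0.048000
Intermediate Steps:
K = -96 (K = 24*(-4) = -96)
E = 8/5 (E = -48*(-1/30) = 8/5 ≈ 1.6000)
v = -1920 (v = 20*(-96) = -1920)
(E + (17 - 1*9))**2/v = (8/5 + (17 - 1*9))**2/(-1920) = (8/5 + (17 - 9))**2*(-1/1920) = (8/5 + 8)**2*(-1/1920) = (48/5)**2*(-1/1920) = (2304/25)*(-1/1920) = -6/125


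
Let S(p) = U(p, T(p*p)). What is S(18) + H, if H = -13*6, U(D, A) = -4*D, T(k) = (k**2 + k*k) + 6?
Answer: -150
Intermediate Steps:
T(k) = 6 + 2*k**2 (T(k) = (k**2 + k**2) + 6 = 2*k**2 + 6 = 6 + 2*k**2)
S(p) = -4*p
H = -78
S(18) + H = -4*18 - 78 = -72 - 78 = -150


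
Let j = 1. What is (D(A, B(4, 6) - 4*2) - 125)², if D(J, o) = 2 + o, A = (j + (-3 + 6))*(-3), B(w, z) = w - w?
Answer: 17161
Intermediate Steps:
B(w, z) = 0
A = -12 (A = (1 + (-3 + 6))*(-3) = (1 + 3)*(-3) = 4*(-3) = -12)
(D(A, B(4, 6) - 4*2) - 125)² = ((2 + (0 - 4*2)) - 125)² = ((2 + (0 - 8)) - 125)² = ((2 - 8) - 125)² = (-6 - 125)² = (-131)² = 17161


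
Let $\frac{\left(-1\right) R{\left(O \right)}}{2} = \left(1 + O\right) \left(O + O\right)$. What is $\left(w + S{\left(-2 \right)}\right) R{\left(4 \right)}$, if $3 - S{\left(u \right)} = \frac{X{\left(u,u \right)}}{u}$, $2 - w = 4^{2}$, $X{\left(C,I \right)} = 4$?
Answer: $720$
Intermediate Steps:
$w = -14$ ($w = 2 - 4^{2} = 2 - 16 = -14$)
$S{\left(u \right)} = 3 - \frac{4}{u}$
$R{\left(O \right)} = - 4 O \left(1 + O\right)$ ($R{\left(O \right)} = - 2 \left(1 + O\right) \left(O + O\right) = - 2 \left(1 + O\right) 2 O = - 2 \cdot 2 O \left(1 + O\right) = - 4 O \left(1 + O\right)$)
$\left(w + S{\left(-2 \right)}\right) R{\left(4 \right)} = \left(-14 + \left(3 - \frac{4}{-2}\right)\right) \left(\left(-4\right) 4 \left(1 + 4\right)\right) = \left(-14 + \left(3 - -2\right)\right) \left(\left(-4\right) 4 \cdot 5\right) = \left(-14 + \left(3 + 2\right)\right) \left(-80\right) = \left(-14 + 5\right) \left(-80\right) = \left(-9\right) \left(-80\right) = 720$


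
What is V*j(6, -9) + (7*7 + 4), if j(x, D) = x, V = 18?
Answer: 161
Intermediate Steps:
V*j(6, -9) + (7*7 + 4) = 18*6 + (7*7 + 4) = 108 + (49 + 4) = 108 + 53 = 161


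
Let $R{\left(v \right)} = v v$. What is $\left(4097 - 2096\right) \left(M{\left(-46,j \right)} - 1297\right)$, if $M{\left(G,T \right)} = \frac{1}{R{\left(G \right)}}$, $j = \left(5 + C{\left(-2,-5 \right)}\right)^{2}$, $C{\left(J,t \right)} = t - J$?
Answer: $- \frac{238767237}{92} \approx -2.5953 \cdot 10^{6}$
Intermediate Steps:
$R{\left(v \right)} = v^{2}$
$j = 4$ ($j = \left(5 - 3\right)^{2} = 2^{2} = 4$)
$M{\left(G,T \right)} = \frac{1}{G^{2}}$
$\left(4097 - 2096\right) \left(M{\left(-46,j \right)} - 1297\right) = \left(4097 - 2096\right) \left(\frac{1}{2116} - 1297\right) = 2001 \left(- \frac{2744451}{2116}\right) = - \frac{238767237}{92}$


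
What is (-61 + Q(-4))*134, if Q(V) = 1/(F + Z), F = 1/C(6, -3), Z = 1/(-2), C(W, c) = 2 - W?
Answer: -25058/3 ≈ -8352.7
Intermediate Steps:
Z = -½ ≈ -0.50000
F = -¼ (F = 1/(2 - 1*6) = 1/(2 - 6) = 1/(-4) = -¼ ≈ -0.25000)
Q(V) = -4/3 (Q(V) = 1/(-¼ - ½) = 1/(-¾) = -4/3)
(-61 + Q(-4))*134 = (-61 - 4/3)*134 = -187/3*134 = -25058/3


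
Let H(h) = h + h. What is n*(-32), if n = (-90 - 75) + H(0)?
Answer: 5280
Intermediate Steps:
H(h) = 2*h
n = -165 (n = (-90 - 75) + 2*0 = -165 + 0 = -165)
n*(-32) = -165*(-32) = 5280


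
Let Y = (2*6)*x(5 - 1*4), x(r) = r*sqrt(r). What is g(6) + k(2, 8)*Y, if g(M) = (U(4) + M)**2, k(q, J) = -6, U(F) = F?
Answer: 28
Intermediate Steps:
g(M) = (4 + M)**2
x(r) = r**(3/2)
Y = 12 (Y = (2*6)*(5 - 1*4)**(3/2) = 12*(5 - 4)**(3/2) = 12*1**(3/2) = 12*1 = 12)
g(6) + k(2, 8)*Y = (4 + 6)**2 - 6*12 = 10**2 - 72 = 100 - 72 = 28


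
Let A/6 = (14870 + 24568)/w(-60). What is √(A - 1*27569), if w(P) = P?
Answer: 2*I*√196955/5 ≈ 177.52*I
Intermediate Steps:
A = -19719/5 (A = 6*((14870 + 24568)/(-60)) = 6*(39438*(-1/60)) = 6*(-6573/10) = -19719/5 ≈ -3943.8)
√(A - 1*27569) = √(-19719/5 - 1*27569) = √(-19719/5 - 27569) = √(-157564/5) = 2*I*√196955/5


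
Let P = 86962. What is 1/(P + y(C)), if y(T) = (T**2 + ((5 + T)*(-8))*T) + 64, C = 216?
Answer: -1/248206 ≈ -4.0289e-6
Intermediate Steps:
y(T) = 64 + T**2 + T*(-40 - 8*T) (y(T) = (T**2 + (-40 - 8*T)*T) + 64 = (T**2 + T*(-40 - 8*T)) + 64 = 64 + T**2 + T*(-40 - 8*T))
1/(P + y(C)) = 1/(86962 + (64 - 40*216 - 7*216**2)) = 1/(86962 + (64 - 8640 - 7*46656)) = 1/(86962 + (64 - 8640 - 326592)) = 1/(86962 - 335168) = 1/(-248206) = -1/248206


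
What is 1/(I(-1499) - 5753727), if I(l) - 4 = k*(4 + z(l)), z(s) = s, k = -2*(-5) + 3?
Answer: -1/5773158 ≈ -1.7322e-7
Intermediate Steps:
k = 13 (k = 10 + 3 = 13)
I(l) = 56 + 13*l (I(l) = 4 + 13*(4 + l) = 4 + (52 + 13*l) = 56 + 13*l)
1/(I(-1499) - 5753727) = 1/((56 + 13*(-1499)) - 5753727) = 1/((56 - 19487) - 5753727) = 1/(-19431 - 5753727) = 1/(-5773158) = -1/5773158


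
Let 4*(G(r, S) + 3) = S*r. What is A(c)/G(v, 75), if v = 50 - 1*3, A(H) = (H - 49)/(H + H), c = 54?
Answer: 5/94851 ≈ 5.2714e-5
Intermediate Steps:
A(H) = (-49 + H)/(2*H) (A(H) = (-49 + H)/((2*H)) = (-49 + H)*(1/(2*H)) = (-49 + H)/(2*H))
v = 47 (v = 50 - 3 = 47)
G(r, S) = -3 + S*r/4 (G(r, S) = -3 + (S*r)/4 = -3 + S*r/4)
A(c)/G(v, 75) = ((1/2)*(-49 + 54)/54)/(-3 + (1/4)*75*47) = ((1/2)*(1/54)*5)/(-3 + 3525/4) = 5/(108*(3513/4)) = (5/108)*(4/3513) = 5/94851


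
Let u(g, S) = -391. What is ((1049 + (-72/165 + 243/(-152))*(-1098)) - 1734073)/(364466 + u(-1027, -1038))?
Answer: -7234700183/1521833500 ≈ -4.7539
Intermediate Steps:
((1049 + (-72/165 + 243/(-152))*(-1098)) - 1734073)/(364466 + u(-1027, -1038)) = ((1049 + (-72/165 + 243/(-152))*(-1098)) - 1734073)/(364466 - 391) = ((1049 + (-72*1/165 + 243*(-1/152))*(-1098)) - 1734073)/364075 = ((1049 + (-24/55 - 243/152)*(-1098)) - 1734073)*(1/364075) = ((1049 - 17013/8360*(-1098)) - 1734073)*(1/364075) = ((1049 + 9340137/4180) - 1734073)*(1/364075) = (13724957/4180 - 1734073)*(1/364075) = -7234700183/4180*1/364075 = -7234700183/1521833500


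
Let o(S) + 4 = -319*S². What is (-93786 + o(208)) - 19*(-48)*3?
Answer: -13892270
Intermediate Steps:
o(S) = -4 - 319*S²
(-93786 + o(208)) - 19*(-48)*3 = (-93786 + (-4 - 319*208²)) - 19*(-48)*3 = (-93786 + (-4 - 319*43264)) + 912*3 = (-93786 + (-4 - 13801216)) + 2736 = (-93786 - 13801220) + 2736 = -13895006 + 2736 = -13892270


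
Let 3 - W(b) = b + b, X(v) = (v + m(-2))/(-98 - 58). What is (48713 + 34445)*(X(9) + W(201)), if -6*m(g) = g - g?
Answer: -862805829/26 ≈ -3.3185e+7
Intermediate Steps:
m(g) = 0 (m(g) = -(g - g)/6 = -1/6*0 = 0)
X(v) = -v/156 (X(v) = (v + 0)/(-98 - 58) = v/(-156) = v*(-1/156) = -v/156)
W(b) = 3 - 2*b (W(b) = 3 - (b + b) = 3 - 2*b)
(48713 + 34445)*(X(9) + W(201)) = (48713 + 34445)*(-1/156*9 + (3 - 2*201)) = 83158*(-3/52 + (3 - 402)) = 83158*(-3/52 - 399) = 83158*(-20751/52) = -862805829/26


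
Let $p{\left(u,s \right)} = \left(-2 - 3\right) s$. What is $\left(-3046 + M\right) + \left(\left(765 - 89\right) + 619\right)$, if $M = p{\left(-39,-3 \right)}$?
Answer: $-1736$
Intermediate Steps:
$p{\left(u,s \right)} = - 5 s$
$M = 15$ ($M = \left(-5\right) \left(-3\right) = 15$)
$\left(-3046 + M\right) + \left(\left(765 - 89\right) + 619\right) = \left(-3046 + 15\right) + \left(\left(765 - 89\right) + 619\right) = -3031 + \left(676 + 619\right) = -3031 + 1295 = -1736$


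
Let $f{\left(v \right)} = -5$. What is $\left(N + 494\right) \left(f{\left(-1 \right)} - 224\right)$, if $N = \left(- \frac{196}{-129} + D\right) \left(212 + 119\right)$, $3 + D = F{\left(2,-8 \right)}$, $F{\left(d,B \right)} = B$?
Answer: $\frac{78108923}{129} \approx 6.055 \cdot 10^{5}$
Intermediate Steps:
$D = -11$ ($D = -3 - 8 = -11$)
$N = - \frac{404813}{129}$ ($N = \left(- \frac{196}{-129} - 11\right) \left(212 + 119\right) = \left(\left(-196\right) \left(- \frac{1}{129}\right) - 11\right) 331 = \left(\frac{196}{129} - 11\right) 331 = \left(- \frac{1223}{129}\right) 331 = - \frac{404813}{129} \approx -3138.1$)
$\left(N + 494\right) \left(f{\left(-1 \right)} - 224\right) = \left(- \frac{404813}{129} + 494\right) \left(-5 - 224\right) = \left(- \frac{341087}{129}\right) \left(-229\right) = \frac{78108923}{129}$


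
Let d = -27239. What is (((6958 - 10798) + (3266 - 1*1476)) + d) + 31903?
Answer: 2614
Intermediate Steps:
(((6958 - 10798) + (3266 - 1*1476)) + d) + 31903 = (((6958 - 10798) + (3266 - 1*1476)) - 27239) + 31903 = ((-3840 + (3266 - 1476)) - 27239) + 31903 = ((-3840 + 1790) - 27239) + 31903 = (-2050 - 27239) + 31903 = -29289 + 31903 = 2614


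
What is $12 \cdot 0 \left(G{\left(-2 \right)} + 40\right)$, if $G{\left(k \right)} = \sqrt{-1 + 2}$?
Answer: $0$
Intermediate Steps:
$G{\left(k \right)} = 1$ ($G{\left(k \right)} = \sqrt{1} = 1$)
$12 \cdot 0 \left(G{\left(-2 \right)} + 40\right) = 12 \cdot 0 \left(1 + 40\right) = 0 \cdot 41 = 0$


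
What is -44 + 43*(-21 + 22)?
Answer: -1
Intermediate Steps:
-44 + 43*(-21 + 22) = -44 + 43*1 = -44 + 43 = -1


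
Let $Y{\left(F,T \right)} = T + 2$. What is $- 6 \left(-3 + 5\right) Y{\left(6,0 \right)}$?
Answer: $-24$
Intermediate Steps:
$Y{\left(F,T \right)} = 2 + T$
$- 6 \left(-3 + 5\right) Y{\left(6,0 \right)} = - 6 \left(-3 + 5\right) \left(2 + 0\right) = \left(-6\right) 2 \cdot 2 = \left(-12\right) 2 = -24$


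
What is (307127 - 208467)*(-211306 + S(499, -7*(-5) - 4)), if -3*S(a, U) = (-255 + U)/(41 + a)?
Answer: -1688642341768/81 ≈ -2.0847e+10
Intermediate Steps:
S(a, U) = -(-255 + U)/(3*(41 + a))
(307127 - 208467)*(-211306 + S(499, -7*(-5) - 4)) = (307127 - 208467)*(-211306 + (255 - (-7*(-5) - 4))/(3*(41 + 499))) = 98660*(-211306 + (⅓)*(255 - (35 - 4))/540) = 98660*(-211306 + (⅓)*(1/540)*(255 - 1*31)) = 98660*(-211306 + (⅓)*(1/540)*(255 - 31)) = 98660*(-211306 + (⅓)*(1/540)*224) = 98660*(-211306 + 56/405) = 98660*(-85578874/405) = -1688642341768/81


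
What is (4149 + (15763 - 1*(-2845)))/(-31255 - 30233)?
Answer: -3251/8784 ≈ -0.37010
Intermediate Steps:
(4149 + (15763 - 1*(-2845)))/(-31255 - 30233) = (4149 + (15763 + 2845))/(-61488) = (4149 + 18608)*(-1/61488) = 22757*(-1/61488) = -3251/8784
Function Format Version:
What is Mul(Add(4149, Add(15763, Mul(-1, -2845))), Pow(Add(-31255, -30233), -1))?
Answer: Rational(-3251, 8784) ≈ -0.37010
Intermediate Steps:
Mul(Add(4149, Add(15763, Mul(-1, -2845))), Pow(Add(-31255, -30233), -1)) = Mul(Add(4149, Add(15763, 2845)), Pow(-61488, -1)) = Mul(Add(4149, 18608), Rational(-1, 61488)) = Mul(22757, Rational(-1, 61488)) = Rational(-3251, 8784)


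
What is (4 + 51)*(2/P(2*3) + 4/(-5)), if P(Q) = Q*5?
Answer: -121/3 ≈ -40.333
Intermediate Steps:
P(Q) = 5*Q
(4 + 51)*(2/P(2*3) + 4/(-5)) = (4 + 51)*(2/((5*(2*3))) + 4/(-5)) = 55*(2/((5*6)) + 4*(-⅕)) = 55*(2/30 - ⅘) = 55*(2*(1/30) - ⅘) = 55*(1/15 - ⅘) = 55*(-11/15) = -121/3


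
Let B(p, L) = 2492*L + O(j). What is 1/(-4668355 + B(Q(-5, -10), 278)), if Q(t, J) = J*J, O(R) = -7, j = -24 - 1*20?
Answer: -1/3975586 ≈ -2.5154e-7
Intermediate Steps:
j = -44 (j = -24 - 20 = -44)
Q(t, J) = J**2
B(p, L) = -7 + 2492*L (B(p, L) = 2492*L - 7 = -7 + 2492*L)
1/(-4668355 + B(Q(-5, -10), 278)) = 1/(-4668355 + (-7 + 2492*278)) = 1/(-4668355 + (-7 + 692776)) = 1/(-4668355 + 692769) = 1/(-3975586) = -1/3975586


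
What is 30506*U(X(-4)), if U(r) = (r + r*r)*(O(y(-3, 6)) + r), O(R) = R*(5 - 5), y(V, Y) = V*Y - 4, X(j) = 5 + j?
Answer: 61012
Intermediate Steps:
y(V, Y) = -4 + V*Y
O(R) = 0 (O(R) = R*0 = 0)
U(r) = r*(r + r**2) (U(r) = (r + r*r)*(0 + r) = (r + r**2)*r = r*(r + r**2))
30506*U(X(-4)) = 30506*((5 - 4)**2*(1 + (5 - 4))) = 30506*(1**2*(1 + 1)) = 30506*(1*2) = 30506*2 = 61012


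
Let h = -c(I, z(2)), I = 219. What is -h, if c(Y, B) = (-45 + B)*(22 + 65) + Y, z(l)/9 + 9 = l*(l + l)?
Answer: -4479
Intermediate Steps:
z(l) = -81 + 18*l² (z(l) = -81 + 9*(l*(l + l)) = -81 + 9*(l*(2*l)) = -81 + 9*(2*l²) = -81 + 18*l²)
c(Y, B) = -3915 + Y + 87*B (c(Y, B) = (-45 + B)*87 + Y = (-3915 + 87*B) + Y = -3915 + Y + 87*B)
h = 4479 (h = -(-3915 + 219 + 87*(-81 + 18*2²)) = -(-3915 + 219 + 87*(-81 + 18*4)) = -(-3915 + 219 + 87*(-81 + 72)) = -(-3915 + 219 + 87*(-9)) = -(-3915 + 219 - 783) = -1*(-4479) = 4479)
-h = -1*4479 = -4479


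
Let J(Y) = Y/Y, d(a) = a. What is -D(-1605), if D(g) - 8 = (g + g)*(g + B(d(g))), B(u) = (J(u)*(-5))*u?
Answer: 20608192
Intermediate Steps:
J(Y) = 1
B(u) = -5*u (B(u) = (1*(-5))*u = -5*u)
D(g) = 8 - 8*g**2 (D(g) = 8 + (g + g)*(g - 5*g) = 8 + (2*g)*(-4*g) = 8 - 8*g**2)
-D(-1605) = -(8 - 8*(-1605)**2) = -(8 - 8*2576025) = -(8 - 20608200) = -1*(-20608192) = 20608192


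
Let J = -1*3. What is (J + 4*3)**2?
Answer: 81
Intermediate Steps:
J = -3
(J + 4*3)**2 = (-3 + 4*3)**2 = (-3 + 12)**2 = 9**2 = 81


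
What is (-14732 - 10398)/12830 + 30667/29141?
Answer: -4840796/5341129 ≈ -0.90632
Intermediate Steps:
(-14732 - 10398)/12830 + 30667/29141 = -25130*1/12830 + 30667*(1/29141) = -2513/1283 + 4381/4163 = -4840796/5341129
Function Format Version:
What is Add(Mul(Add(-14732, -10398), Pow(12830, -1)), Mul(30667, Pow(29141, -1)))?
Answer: Rational(-4840796, 5341129) ≈ -0.90632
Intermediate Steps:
Add(Mul(Add(-14732, -10398), Pow(12830, -1)), Mul(30667, Pow(29141, -1))) = Add(Mul(-25130, Rational(1, 12830)), Mul(30667, Rational(1, 29141))) = Add(Rational(-2513, 1283), Rational(4381, 4163)) = Rational(-4840796, 5341129)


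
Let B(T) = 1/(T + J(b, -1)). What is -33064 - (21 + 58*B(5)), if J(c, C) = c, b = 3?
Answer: -132369/4 ≈ -33092.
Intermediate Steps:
B(T) = 1/(3 + T) (B(T) = 1/(T + 3) = 1/(3 + T))
-33064 - (21 + 58*B(5)) = -33064 - (21 + 58/(3 + 5)) = -33064 - (21 + 58/8) = -33064 - (21 + 58*(⅛)) = -33064 - (21 + 29/4) = -33064 - 1*113/4 = -33064 - 113/4 = -132369/4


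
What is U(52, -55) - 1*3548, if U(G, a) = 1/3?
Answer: -10643/3 ≈ -3547.7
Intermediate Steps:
U(G, a) = ⅓
U(52, -55) - 1*3548 = ⅓ - 1*3548 = ⅓ - 3548 = -10643/3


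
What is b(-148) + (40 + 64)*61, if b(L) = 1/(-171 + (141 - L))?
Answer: 748593/118 ≈ 6344.0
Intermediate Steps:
b(L) = 1/(-30 - L)
b(-148) + (40 + 64)*61 = -1/(30 - 148) + (40 + 64)*61 = -1/(-118) + 104*61 = -1*(-1/118) + 6344 = 1/118 + 6344 = 748593/118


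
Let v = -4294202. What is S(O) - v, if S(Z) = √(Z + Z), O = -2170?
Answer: 4294202 + 2*I*√1085 ≈ 4.2942e+6 + 65.879*I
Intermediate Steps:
S(Z) = √2*√Z (S(Z) = √(2*Z) = √2*√Z)
S(O) - v = √2*√(-2170) - 1*(-4294202) = √2*(I*√2170) + 4294202 = 2*I*√1085 + 4294202 = 4294202 + 2*I*√1085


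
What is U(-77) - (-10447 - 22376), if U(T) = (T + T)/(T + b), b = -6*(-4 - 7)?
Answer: 32837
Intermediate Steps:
b = 66 (b = -6*(-11) = 66)
U(T) = 2*T/(66 + T) (U(T) = (T + T)/(T + 66) = (2*T)/(66 + T) = 2*T/(66 + T))
U(-77) - (-10447 - 22376) = 2*(-77)/(66 - 77) - (-10447 - 22376) = 2*(-77)/(-11) - 1*(-32823) = 2*(-77)*(-1/11) + 32823 = 14 + 32823 = 32837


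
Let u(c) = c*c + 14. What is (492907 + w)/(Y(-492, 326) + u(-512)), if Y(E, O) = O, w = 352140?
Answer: 845047/262484 ≈ 3.2194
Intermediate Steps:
u(c) = 14 + c² (u(c) = c² + 14 = 14 + c²)
(492907 + w)/(Y(-492, 326) + u(-512)) = (492907 + 352140)/(326 + (14 + (-512)²)) = 845047/(326 + (14 + 262144)) = 845047/(326 + 262158) = 845047/262484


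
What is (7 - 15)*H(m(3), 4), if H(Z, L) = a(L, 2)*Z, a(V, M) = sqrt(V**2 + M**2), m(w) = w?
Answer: -48*sqrt(5) ≈ -107.33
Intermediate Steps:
a(V, M) = sqrt(M**2 + V**2)
H(Z, L) = Z*sqrt(4 + L**2) (H(Z, L) = sqrt(2**2 + L**2)*Z = sqrt(4 + L**2)*Z = Z*sqrt(4 + L**2))
(7 - 15)*H(m(3), 4) = (7 - 15)*(3*sqrt(4 + 4**2)) = -24*sqrt(4 + 16) = -24*sqrt(20) = -24*2*sqrt(5) = -48*sqrt(5)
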